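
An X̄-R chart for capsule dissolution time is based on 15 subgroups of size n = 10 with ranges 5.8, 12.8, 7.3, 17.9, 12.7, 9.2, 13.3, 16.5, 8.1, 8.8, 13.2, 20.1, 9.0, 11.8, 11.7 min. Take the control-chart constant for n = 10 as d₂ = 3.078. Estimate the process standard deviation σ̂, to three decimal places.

3.860

R̄ = (5.8 + 12.8 + 7.3 + 17.9 + 12.7 + 9.2 + 13.3 + 16.5 + 8.1 + 8.8 + 13.2 + 20.1 + 9.0 + 11.8 + 11.7) / 15 = 11.8800
σ̂ = R̄ / d₂ = 11.8800 / 3.078 = 3.8596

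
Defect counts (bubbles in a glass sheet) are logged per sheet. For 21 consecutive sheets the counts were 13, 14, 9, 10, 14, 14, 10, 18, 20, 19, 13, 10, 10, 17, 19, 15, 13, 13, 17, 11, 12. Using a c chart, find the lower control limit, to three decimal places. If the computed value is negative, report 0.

c̄ = (13 + 14 + 9 + 10 + 14 + 14 + 10 + 18 + 20 + 19 + 13 + 10 + 10 + 17 + 19 + 15 + 13 + 13 + 17 + 11 + 12) / 21 = 291 / 21 = 13.8571
LCL = c̄ − 3√c̄ = 13.8571 − 3 × 3.7225 = 2.6896

2.690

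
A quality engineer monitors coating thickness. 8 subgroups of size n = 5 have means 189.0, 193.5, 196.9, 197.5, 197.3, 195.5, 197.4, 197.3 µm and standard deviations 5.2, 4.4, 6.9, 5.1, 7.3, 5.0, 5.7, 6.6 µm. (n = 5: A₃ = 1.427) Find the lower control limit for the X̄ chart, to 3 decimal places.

X̄̄ = (189.0 + 193.5 + 196.9 + 197.5 + 197.3 + 195.5 + 197.4 + 197.3) / 8 = 195.5500
s̄ = (5.2 + 4.4 + 6.9 + 5.1 + 7.3 + 5.0 + 5.7 + 6.6) / 8 = 5.7750
LCL = X̄̄ − A₃·s̄ = 195.5500 − 1.427 × 5.7750 = 187.3091

187.309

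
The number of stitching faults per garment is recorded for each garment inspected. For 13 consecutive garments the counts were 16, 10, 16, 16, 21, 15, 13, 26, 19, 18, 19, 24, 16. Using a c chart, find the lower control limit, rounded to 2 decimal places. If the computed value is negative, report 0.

5.02

c̄ = (16 + 10 + 16 + 16 + 21 + 15 + 13 + 26 + 19 + 18 + 19 + 24 + 16) / 13 = 229 / 13 = 17.6154
LCL = c̄ − 3√c̄ = 17.6154 − 3 × 4.1971 = 5.0242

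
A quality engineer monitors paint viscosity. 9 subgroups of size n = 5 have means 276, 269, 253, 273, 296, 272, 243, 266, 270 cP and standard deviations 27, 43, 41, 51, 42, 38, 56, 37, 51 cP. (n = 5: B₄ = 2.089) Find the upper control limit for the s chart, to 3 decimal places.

s̄ = (27 + 43 + 41 + 51 + 42 + 38 + 56 + 37 + 51) / 9 = 42.8889
UCL_s = B₄·s̄ = 2.089 × 42.8889 = 89.5949

89.595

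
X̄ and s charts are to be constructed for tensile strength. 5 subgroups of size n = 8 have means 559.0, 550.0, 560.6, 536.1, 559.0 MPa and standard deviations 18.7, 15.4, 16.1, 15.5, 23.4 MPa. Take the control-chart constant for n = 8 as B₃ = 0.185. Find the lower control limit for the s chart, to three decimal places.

s̄ = (18.7 + 15.4 + 16.1 + 15.5 + 23.4) / 5 = 17.8200
LCL_s = B₃·s̄ = 0.185 × 17.8200 = 3.2967

3.297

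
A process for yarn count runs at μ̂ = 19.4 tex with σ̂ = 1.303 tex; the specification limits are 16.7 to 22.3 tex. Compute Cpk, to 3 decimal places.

Cpu = (USL − μ̂) / (3σ̂) = (22.3 − 19.4) / (3 × 1.303) = 0.7419; Cpl = (μ̂ − LSL) / (3σ̂) = (19.4 − 16.7) / (3 × 1.303) = 0.6907; Cpk = min(Cpu, Cpl) = 0.6907

0.691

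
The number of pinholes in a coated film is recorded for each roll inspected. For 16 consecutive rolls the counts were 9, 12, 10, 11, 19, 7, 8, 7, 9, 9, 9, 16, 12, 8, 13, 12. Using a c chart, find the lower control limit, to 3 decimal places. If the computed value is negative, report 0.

c̄ = (9 + 12 + 10 + 11 + 19 + 7 + 8 + 7 + 9 + 9 + 9 + 16 + 12 + 8 + 13 + 12) / 16 = 171 / 16 = 10.6875
LCL = c̄ − 3√c̄ = 10.6875 − 3 × 3.2692 = 0.8800

0.880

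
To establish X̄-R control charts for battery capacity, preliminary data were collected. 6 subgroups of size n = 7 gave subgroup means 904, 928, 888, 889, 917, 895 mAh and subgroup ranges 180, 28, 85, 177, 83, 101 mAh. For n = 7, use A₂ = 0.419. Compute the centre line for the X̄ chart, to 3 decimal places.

903.500

X̄̄ = (904 + 928 + 888 + 889 + 917 + 895) / 6 = 5421.0000 / 6 = 903.5000
CL = X̄̄ = 903.5000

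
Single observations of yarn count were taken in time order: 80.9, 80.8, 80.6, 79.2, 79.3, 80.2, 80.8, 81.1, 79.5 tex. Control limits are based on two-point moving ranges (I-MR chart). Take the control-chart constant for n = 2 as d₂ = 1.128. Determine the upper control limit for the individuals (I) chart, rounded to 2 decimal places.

82.00

X̄ = (80.9 + 80.8 + 80.6 + 79.2 + 79.3 + 80.2 + 80.8 + 81.1 + 79.5) / 9 = 80.2667
Moving ranges: 0.1, 0.2, 1.4, 0.1, 0.9, 0.6, 0.3, 1.6; M̄R̄ = 5.2000 / 8 = 0.6500
UCL = X̄ + 3·M̄R̄/d₂ = 80.2667 + 3 × 0.6500 / 1.128 = 81.9954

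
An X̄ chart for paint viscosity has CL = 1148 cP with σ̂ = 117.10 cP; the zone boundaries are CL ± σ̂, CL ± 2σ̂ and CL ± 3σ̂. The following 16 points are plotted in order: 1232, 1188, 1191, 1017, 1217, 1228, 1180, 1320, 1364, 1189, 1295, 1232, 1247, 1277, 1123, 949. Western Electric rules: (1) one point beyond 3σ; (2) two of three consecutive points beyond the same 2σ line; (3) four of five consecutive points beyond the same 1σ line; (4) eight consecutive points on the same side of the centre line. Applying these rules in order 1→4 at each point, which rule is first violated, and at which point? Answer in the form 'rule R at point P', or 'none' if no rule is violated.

Zone of each point (C = within 1σ̂, B = 1σ̂–2σ̂, A = 2σ̂–3σ̂, * = beyond 3σ̂; sign = side of CL): 1:+C, 2:+C, 3:+C, 4:-B, 5:+C, 6:+C, 7:+C, 8:+B, 9:+B, 10:+C, 11:+B, 12:+C, 13:+C, 14:+B, 15:-C, 16:-B
Rule 4 (eight consecutive points on the same side of the centre line) is satisfied at point 12.

rule 4 at point 12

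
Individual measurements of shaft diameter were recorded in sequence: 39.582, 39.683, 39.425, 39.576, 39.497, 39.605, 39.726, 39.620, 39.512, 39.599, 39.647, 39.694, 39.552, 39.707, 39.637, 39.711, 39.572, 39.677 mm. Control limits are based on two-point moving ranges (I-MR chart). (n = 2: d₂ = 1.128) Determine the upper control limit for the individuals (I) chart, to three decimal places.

39.909

X̄ = (39.582 + 39.683 + 39.425 + 39.576 + 39.497 + 39.605 + 39.726 + 39.620 + 39.512 + 39.599 + 39.647 + 39.694 + 39.552 + 39.707 + 39.637 + 39.711 + 39.572 + 39.677) / 18 = 39.6123
Moving ranges: 0.101, 0.258, 0.151, 0.079, 0.108, 0.121, 0.106, 0.108, 0.087, 0.048, 0.047, 0.142, 0.155, 0.070, 0.074, 0.139, 0.105; M̄R̄ = 1.8990 / 17 = 0.1117
UCL = X̄ + 3·M̄R̄/d₂ = 39.6123 + 3 × 0.1117 / 1.128 = 39.9094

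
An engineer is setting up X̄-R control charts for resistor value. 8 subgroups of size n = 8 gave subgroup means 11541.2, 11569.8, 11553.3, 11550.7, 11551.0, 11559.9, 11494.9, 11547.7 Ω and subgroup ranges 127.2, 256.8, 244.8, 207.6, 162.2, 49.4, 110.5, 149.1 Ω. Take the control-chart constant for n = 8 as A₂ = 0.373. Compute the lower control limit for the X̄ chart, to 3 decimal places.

11485.096

X̄̄ = (11541.2 + 11569.8 + 11553.3 + 11550.7 + 11551.0 + 11559.9 + 11494.9 + 11547.7) / 8 = 92368.5000 / 8 = 11546.0625
R̄ = (127.2 + 256.8 + 244.8 + 207.6 + 162.2 + 49.4 + 110.5 + 149.1) / 8 = 1307.6000 / 8 = 163.4500
LCL = X̄̄ − A₂·R̄ = 11546.0625 − 0.373 × 163.4500 = 11485.0956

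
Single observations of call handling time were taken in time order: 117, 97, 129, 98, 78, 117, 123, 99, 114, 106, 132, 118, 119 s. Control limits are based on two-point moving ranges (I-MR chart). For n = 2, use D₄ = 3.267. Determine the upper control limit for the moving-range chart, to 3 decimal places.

Moving ranges: 20, 32, 31, 20, 39, 6, 24, 15, 8, 26, 14, 1; M̄R̄ = 236.0000 / 12 = 19.6667
UCL_MR = D₄·M̄R̄ = 3.267 × 19.6667 = 64.2510

64.251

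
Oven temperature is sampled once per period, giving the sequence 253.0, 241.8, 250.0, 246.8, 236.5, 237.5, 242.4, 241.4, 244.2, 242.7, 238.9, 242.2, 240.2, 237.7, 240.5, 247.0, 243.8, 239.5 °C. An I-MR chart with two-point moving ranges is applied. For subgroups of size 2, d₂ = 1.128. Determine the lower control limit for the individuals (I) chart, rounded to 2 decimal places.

231.22

X̄ = (253.0 + 241.8 + 250.0 + 246.8 + 236.5 + 237.5 + 242.4 + 241.4 + 244.2 + 242.7 + 238.9 + 242.2 + 240.2 + 237.7 + 240.5 + 247.0 + 243.8 + 239.5) / 18 = 242.5611
Moving ranges: 11.2, 8.2, 3.2, 10.3, 1.0, 4.9, 1.0, 2.8, 1.5, 3.8, 3.3, 2.0, 2.5, 2.8, 6.5, 3.2, 4.3; M̄R̄ = 72.5000 / 17 = 4.2647
LCL = X̄ − 3·M̄R̄/d₂ = 242.5611 − 3 × 4.2647 / 1.128 = 231.2188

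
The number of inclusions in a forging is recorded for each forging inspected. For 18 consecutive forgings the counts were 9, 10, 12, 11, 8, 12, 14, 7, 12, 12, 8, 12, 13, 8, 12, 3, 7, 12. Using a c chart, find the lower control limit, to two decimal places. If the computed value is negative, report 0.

c̄ = (9 + 10 + 12 + 11 + 8 + 12 + 14 + 7 + 12 + 12 + 8 + 12 + 13 + 8 + 12 + 3 + 7 + 12) / 18 = 182 / 18 = 10.1111
LCL = c̄ − 3√c̄ = 10.1111 − 3 × 3.1798 = 0.5717

0.57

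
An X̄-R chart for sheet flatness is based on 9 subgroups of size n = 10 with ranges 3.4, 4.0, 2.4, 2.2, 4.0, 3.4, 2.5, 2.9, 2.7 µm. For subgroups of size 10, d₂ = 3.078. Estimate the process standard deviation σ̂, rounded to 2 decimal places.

R̄ = (3.4 + 4.0 + 2.4 + 2.2 + 4.0 + 3.4 + 2.5 + 2.9 + 2.7) / 9 = 3.0556
σ̂ = R̄ / d₂ = 3.0556 / 3.078 = 0.9927

0.99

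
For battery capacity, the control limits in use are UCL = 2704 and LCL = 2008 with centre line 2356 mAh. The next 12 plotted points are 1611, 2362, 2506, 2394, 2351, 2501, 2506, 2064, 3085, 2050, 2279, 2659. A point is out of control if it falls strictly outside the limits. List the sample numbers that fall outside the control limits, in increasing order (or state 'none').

1, 9

Compare each point to [2008, 2704]: sample 1 = 1611 < LCL; sample 9 = 3085 > UCL.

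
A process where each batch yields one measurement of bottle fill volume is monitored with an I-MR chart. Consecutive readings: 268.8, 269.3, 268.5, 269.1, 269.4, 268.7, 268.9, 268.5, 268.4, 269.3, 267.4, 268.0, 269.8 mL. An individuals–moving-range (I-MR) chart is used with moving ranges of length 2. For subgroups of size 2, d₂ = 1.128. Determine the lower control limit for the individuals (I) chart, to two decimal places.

266.83

X̄ = (268.8 + 269.3 + 268.5 + 269.1 + 269.4 + 268.7 + 268.9 + 268.5 + 268.4 + 269.3 + 267.4 + 268.0 + 269.8) / 13 = 268.7769
Moving ranges: 0.5, 0.8, 0.6, 0.3, 0.7, 0.2, 0.4, 0.1, 0.9, 1.9, 0.6, 1.8; M̄R̄ = 8.8000 / 12 = 0.7333
LCL = X̄ − 3·M̄R̄/d₂ = 268.7769 − 3 × 0.7333 / 1.128 = 266.8266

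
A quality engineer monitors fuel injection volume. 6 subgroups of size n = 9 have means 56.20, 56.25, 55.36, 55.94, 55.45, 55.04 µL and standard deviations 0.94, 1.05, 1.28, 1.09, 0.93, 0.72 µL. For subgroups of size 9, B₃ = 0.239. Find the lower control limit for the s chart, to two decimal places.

s̄ = (0.94 + 1.05 + 1.28 + 1.09 + 0.93 + 0.72) / 6 = 1.0017
LCL_s = B₃·s̄ = 0.239 × 1.0017 = 0.2394

0.24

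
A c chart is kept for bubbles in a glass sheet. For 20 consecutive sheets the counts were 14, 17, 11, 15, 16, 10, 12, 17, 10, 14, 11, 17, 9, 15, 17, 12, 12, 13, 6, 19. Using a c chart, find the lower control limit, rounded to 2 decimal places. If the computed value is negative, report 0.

2.39

c̄ = (14 + 17 + 11 + 15 + 16 + 10 + 12 + 17 + 10 + 14 + 11 + 17 + 9 + 15 + 17 + 12 + 12 + 13 + 6 + 19) / 20 = 267 / 20 = 13.3500
LCL = c̄ − 3√c̄ = 13.3500 − 3 × 3.6538 = 2.3887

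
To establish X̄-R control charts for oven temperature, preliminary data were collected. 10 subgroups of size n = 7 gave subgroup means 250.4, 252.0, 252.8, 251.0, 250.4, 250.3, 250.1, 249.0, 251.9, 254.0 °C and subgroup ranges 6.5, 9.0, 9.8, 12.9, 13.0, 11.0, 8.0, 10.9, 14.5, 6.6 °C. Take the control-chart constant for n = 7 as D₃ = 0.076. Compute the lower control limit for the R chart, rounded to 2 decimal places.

0.78

R̄ = (6.5 + 9.0 + 9.8 + 12.9 + 13.0 + 11.0 + 8.0 + 10.9 + 14.5 + 6.6) / 10 = 102.2000 / 10 = 10.2200
LCL_R = D₃·R̄ = 0.076 × 10.2200 = 0.7767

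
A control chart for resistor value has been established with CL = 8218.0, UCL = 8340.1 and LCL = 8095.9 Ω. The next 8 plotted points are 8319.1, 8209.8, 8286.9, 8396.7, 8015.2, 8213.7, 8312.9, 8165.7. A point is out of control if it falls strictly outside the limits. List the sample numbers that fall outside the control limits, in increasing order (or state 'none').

4, 5

Compare each point to [8095.9, 8340.1]: sample 4 = 8396.7 > UCL; sample 5 = 8015.2 < LCL.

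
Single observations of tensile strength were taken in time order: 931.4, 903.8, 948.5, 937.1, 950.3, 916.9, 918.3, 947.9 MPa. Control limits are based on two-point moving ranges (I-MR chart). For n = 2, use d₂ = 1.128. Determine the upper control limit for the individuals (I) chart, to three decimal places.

X̄ = (931.4 + 903.8 + 948.5 + 937.1 + 950.3 + 916.9 + 918.3 + 947.9) / 8 = 931.7750
Moving ranges: 27.6, 44.7, 11.4, 13.2, 33.4, 1.4, 29.6; M̄R̄ = 161.3000 / 7 = 23.0429
UCL = X̄ + 3·M̄R̄/d₂ = 931.7750 + 3 × 23.0429 / 1.128 = 993.0592

993.059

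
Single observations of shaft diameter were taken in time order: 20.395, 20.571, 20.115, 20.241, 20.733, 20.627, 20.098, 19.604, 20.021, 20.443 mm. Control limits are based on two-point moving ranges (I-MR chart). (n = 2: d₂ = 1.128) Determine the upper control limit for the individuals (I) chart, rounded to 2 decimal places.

21.24

X̄ = (20.395 + 20.571 + 20.115 + 20.241 + 20.733 + 20.627 + 20.098 + 19.604 + 20.021 + 20.443) / 10 = 20.2848
Moving ranges: 0.176, 0.456, 0.126, 0.492, 0.106, 0.529, 0.494, 0.417, 0.422; M̄R̄ = 3.2180 / 9 = 0.3576
UCL = X̄ + 3·M̄R̄/d₂ = 20.2848 + 3 × 0.3576 / 1.128 = 21.2357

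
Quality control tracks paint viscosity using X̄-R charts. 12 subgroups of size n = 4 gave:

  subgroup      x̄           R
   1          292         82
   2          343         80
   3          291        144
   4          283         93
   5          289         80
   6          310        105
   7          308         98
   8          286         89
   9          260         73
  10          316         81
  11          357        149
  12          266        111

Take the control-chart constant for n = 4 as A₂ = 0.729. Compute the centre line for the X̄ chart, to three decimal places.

300.083

X̄̄ = (292 + 343 + 291 + 283 + 289 + 310 + 308 + 286 + 260 + 316 + 357 + 266) / 12 = 3601.0000 / 12 = 300.0833
CL = X̄̄ = 300.0833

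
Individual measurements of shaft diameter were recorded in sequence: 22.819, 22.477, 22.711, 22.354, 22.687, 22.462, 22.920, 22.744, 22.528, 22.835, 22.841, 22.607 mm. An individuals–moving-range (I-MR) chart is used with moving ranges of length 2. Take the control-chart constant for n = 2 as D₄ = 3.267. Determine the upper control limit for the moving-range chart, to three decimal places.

0.858

Moving ranges: 0.342, 0.234, 0.357, 0.333, 0.225, 0.458, 0.176, 0.216, 0.307, 0.006, 0.234; M̄R̄ = 2.8880 / 11 = 0.2625
UCL_MR = D₄·M̄R̄ = 3.267 × 0.2625 = 0.8577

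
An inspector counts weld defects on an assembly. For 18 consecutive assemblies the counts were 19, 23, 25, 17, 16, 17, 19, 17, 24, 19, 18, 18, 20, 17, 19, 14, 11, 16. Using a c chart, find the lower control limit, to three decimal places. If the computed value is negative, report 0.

5.452

c̄ = (19 + 23 + 25 + 17 + 16 + 17 + 19 + 17 + 24 + 19 + 18 + 18 + 20 + 17 + 19 + 14 + 11 + 16) / 18 = 329 / 18 = 18.2778
LCL = c̄ − 3√c̄ = 18.2778 − 3 × 4.2753 = 5.4520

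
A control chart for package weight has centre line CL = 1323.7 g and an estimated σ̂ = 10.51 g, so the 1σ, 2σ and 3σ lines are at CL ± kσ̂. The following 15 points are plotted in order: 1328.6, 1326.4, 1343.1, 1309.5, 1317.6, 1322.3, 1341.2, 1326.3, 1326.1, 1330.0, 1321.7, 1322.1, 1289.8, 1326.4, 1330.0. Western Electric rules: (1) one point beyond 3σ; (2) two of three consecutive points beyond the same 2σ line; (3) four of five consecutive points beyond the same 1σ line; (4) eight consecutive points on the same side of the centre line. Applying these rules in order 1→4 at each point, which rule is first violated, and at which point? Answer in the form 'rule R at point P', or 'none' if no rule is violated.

Zone of each point (C = within 1σ̂, B = 1σ̂–2σ̂, A = 2σ̂–3σ̂, * = beyond 3σ̂; sign = side of CL): 1:+C, 2:+C, 3:+B, 4:-B, 5:-C, 6:-C, 7:+B, 8:+C, 9:+C, 10:+C, 11:-C, 12:-C, 13:-*, 14:+C, 15:+C
Rule 1 (one point beyond the 3σ limits) is satisfied at point 13.

rule 1 at point 13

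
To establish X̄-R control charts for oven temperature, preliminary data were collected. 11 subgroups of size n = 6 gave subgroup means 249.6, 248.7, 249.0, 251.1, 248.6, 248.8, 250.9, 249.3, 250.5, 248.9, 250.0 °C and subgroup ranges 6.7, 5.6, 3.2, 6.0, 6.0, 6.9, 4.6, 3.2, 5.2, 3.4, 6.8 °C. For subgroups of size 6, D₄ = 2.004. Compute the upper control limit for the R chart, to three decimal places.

10.494

R̄ = (6.7 + 5.6 + 3.2 + 6.0 + 6.0 + 6.9 + 4.6 + 3.2 + 5.2 + 3.4 + 6.8) / 11 = 57.6000 / 11 = 5.2364
UCL_R = D₄·R̄ = 2.004 × 5.2364 = 10.4937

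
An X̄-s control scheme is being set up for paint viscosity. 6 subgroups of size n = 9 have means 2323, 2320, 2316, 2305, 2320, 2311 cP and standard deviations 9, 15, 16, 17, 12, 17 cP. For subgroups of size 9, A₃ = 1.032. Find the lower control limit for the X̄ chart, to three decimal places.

X̄̄ = (2323 + 2320 + 2316 + 2305 + 2320 + 2311) / 6 = 2315.8333
s̄ = (9 + 15 + 16 + 17 + 12 + 17) / 6 = 14.3333
LCL = X̄̄ − A₃·s̄ = 2315.8333 − 1.032 × 14.3333 = 2301.0413

2301.041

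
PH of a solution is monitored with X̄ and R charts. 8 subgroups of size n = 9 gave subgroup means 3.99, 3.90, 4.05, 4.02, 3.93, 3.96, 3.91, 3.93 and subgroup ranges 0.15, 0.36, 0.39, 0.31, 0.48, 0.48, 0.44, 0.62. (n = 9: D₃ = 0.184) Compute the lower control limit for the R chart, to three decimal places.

0.074

R̄ = (0.15 + 0.36 + 0.39 + 0.31 + 0.48 + 0.48 + 0.44 + 0.62) / 8 = 3.2300 / 8 = 0.4037
LCL_R = D₃·R̄ = 0.184 × 0.4037 = 0.0743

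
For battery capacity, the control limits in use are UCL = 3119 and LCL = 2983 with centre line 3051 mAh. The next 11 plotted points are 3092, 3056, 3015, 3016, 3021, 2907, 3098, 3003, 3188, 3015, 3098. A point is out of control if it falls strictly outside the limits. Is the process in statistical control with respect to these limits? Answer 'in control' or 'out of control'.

out of control

Compare each point to [2983, 3119]: sample 6 = 2907 < LCL; sample 9 = 3188 > UCL.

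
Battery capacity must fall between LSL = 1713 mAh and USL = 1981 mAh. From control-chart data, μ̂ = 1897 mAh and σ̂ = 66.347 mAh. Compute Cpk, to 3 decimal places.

Cpu = (USL − μ̂) / (3σ̂) = (1981 − 1897) / (3 × 66.347) = 0.4220; Cpl = (μ̂ − LSL) / (3σ̂) = (1897 − 1713) / (3 × 66.347) = 0.9244; Cpk = min(Cpu, Cpl) = 0.4220

0.422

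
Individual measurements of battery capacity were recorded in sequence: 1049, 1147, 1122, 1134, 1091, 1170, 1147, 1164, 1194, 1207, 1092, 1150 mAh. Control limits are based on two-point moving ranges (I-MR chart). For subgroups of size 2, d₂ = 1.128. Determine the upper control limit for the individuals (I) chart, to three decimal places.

1262.950

X̄ = (1049 + 1147 + 1122 + 1134 + 1091 + 1170 + 1147 + 1164 + 1194 + 1207 + 1092 + 1150) / 12 = 1138.9167
Moving ranges: 98, 25, 12, 43, 79, 23, 17, 30, 13, 115, 58; M̄R̄ = 513.0000 / 11 = 46.6364
UCL = X̄ + 3·M̄R̄/d₂ = 1138.9167 + 3 × 46.6364 / 1.128 = 1262.9495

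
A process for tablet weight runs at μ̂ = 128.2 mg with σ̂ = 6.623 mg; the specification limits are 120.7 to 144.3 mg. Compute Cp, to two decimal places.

0.59

Cp = (USL − LSL) / (6σ̂) = (144.3 − 120.7) / (6 × 6.623) = 23.6000 / 39.7380 = 0.5939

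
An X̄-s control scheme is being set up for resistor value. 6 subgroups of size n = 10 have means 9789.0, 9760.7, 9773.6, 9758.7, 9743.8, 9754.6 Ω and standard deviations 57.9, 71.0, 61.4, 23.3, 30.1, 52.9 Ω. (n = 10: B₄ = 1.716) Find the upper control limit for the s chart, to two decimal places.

84.83

s̄ = (57.9 + 71.0 + 61.4 + 23.3 + 30.1 + 52.9) / 6 = 49.4333
UCL_s = B₄·s̄ = 1.716 × 49.4333 = 84.8276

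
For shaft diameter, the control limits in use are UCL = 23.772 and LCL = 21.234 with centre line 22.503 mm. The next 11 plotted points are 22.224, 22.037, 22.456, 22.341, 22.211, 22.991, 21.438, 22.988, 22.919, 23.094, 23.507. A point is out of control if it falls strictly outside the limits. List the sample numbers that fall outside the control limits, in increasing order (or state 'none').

none

All 11 points lie within [21.234, 23.772].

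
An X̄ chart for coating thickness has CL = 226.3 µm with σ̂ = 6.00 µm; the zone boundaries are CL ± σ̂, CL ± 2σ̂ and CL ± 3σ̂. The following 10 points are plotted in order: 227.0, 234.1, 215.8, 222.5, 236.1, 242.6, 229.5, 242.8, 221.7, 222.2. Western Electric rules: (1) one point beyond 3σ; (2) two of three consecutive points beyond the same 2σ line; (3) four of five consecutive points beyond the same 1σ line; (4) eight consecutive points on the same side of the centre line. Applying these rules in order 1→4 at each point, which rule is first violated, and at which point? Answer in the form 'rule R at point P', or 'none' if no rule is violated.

rule 2 at point 8

Zone of each point (C = within 1σ̂, B = 1σ̂–2σ̂, A = 2σ̂–3σ̂, * = beyond 3σ̂; sign = side of CL): 1:+C, 2:+B, 3:-B, 4:-C, 5:+B, 6:+A, 7:+C, 8:+A, 9:-C, 10:-C
Rule 2 (two of three consecutive points beyond the same 2σ limit) is satisfied at point 8.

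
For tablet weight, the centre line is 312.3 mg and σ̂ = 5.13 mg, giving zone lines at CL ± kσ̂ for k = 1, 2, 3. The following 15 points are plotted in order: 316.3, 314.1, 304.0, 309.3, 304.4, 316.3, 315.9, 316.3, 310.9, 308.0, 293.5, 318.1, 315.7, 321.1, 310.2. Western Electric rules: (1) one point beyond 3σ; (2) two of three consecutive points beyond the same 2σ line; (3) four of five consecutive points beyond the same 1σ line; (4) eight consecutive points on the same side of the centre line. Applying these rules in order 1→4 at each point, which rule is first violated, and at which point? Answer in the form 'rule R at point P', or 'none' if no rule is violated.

Zone of each point (C = within 1σ̂, B = 1σ̂–2σ̂, A = 2σ̂–3σ̂, * = beyond 3σ̂; sign = side of CL): 1:+C, 2:+C, 3:-B, 4:-C, 5:-B, 6:+C, 7:+C, 8:+C, 9:-C, 10:-C, 11:-*, 12:+B, 13:+C, 14:+B, 15:-C
Rule 1 (one point beyond the 3σ limits) is satisfied at point 11.

rule 1 at point 11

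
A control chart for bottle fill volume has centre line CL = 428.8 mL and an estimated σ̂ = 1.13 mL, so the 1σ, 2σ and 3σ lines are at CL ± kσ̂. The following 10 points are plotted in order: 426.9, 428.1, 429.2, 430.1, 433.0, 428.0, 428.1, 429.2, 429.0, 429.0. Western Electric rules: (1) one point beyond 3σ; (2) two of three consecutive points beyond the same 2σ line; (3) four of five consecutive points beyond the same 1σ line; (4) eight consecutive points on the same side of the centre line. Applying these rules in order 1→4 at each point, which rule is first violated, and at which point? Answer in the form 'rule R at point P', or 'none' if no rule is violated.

rule 1 at point 5

Zone of each point (C = within 1σ̂, B = 1σ̂–2σ̂, A = 2σ̂–3σ̂, * = beyond 3σ̂; sign = side of CL): 1:-B, 2:-C, 3:+C, 4:+B, 5:+*, 6:-C, 7:-C, 8:+C, 9:+C, 10:+C
Rule 1 (one point beyond the 3σ limits) is satisfied at point 5.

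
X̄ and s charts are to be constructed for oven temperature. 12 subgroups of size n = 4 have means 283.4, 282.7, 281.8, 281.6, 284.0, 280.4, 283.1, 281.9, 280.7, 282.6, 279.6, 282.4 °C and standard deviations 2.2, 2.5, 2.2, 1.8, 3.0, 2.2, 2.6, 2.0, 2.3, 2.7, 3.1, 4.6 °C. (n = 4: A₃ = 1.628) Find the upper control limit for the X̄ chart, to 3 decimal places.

286.249

X̄̄ = (283.4 + 282.7 + 281.8 + 281.6 + 284.0 + 280.4 + 283.1 + 281.9 + 280.7 + 282.6 + 279.6 + 282.4) / 12 = 282.0167
s̄ = (2.2 + 2.5 + 2.2 + 1.8 + 3.0 + 2.2 + 2.6 + 2.0 + 2.3 + 2.7 + 3.1 + 4.6) / 12 = 2.6000
UCL = X̄̄ + A₃·s̄ = 282.0167 + 1.628 × 2.6000 = 286.2495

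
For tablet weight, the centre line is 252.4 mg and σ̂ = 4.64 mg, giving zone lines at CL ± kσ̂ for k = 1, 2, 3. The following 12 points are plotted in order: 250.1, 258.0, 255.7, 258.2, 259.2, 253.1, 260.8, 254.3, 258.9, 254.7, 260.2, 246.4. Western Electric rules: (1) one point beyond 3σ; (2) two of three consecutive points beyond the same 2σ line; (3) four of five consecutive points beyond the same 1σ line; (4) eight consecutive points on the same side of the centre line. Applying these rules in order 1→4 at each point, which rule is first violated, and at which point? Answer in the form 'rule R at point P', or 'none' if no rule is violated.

rule 4 at point 9

Zone of each point (C = within 1σ̂, B = 1σ̂–2σ̂, A = 2σ̂–3σ̂, * = beyond 3σ̂; sign = side of CL): 1:-C, 2:+B, 3:+C, 4:+B, 5:+B, 6:+C, 7:+B, 8:+C, 9:+B, 10:+C, 11:+B, 12:-B
Rule 4 (eight consecutive points on the same side of the centre line) is satisfied at point 9.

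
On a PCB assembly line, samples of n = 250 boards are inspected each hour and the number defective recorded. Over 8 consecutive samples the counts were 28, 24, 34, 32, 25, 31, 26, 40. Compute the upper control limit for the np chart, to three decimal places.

p̄ = Σdᵢ / (k·n) = 240 / (8 × 250) = 0.12000
UCL = np̄ + 3·√(np̄(1−p̄)) = 30.0000 + 3 × √(30.0000×0.88000) = 30.0000 + 3 × 5.1381 = 45.4143

45.414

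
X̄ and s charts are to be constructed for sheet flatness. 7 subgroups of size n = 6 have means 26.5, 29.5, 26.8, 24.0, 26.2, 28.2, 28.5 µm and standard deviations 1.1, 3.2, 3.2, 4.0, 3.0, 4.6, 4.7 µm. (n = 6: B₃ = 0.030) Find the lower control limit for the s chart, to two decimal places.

s̄ = (1.1 + 3.2 + 3.2 + 4.0 + 3.0 + 4.6 + 4.7) / 7 = 3.4000
LCL_s = B₃·s̄ = 0.030 × 3.4000 = 0.1020

0.10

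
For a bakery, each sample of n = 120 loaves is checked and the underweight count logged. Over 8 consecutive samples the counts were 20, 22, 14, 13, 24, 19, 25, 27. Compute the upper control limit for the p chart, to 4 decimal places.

0.2739

p̄ = Σdᵢ / (k·n) = 164 / (8 × 120) = 0.17083
UCL = p̄ + 3·√(p̄(1−p̄)/n) = 0.17083 + 3 × √(0.17083×0.82917/120) = 0.17083 + 3 × 0.03436 = 0.27390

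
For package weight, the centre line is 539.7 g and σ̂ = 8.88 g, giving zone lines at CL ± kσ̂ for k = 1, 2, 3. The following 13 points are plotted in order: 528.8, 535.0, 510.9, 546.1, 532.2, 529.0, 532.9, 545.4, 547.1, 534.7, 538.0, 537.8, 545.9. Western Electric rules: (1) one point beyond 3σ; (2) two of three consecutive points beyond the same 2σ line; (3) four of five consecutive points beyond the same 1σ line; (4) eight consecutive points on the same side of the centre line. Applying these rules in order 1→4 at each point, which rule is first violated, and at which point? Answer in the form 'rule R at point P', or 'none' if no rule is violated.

rule 1 at point 3

Zone of each point (C = within 1σ̂, B = 1σ̂–2σ̂, A = 2σ̂–3σ̂, * = beyond 3σ̂; sign = side of CL): 1:-B, 2:-C, 3:-*, 4:+C, 5:-C, 6:-B, 7:-C, 8:+C, 9:+C, 10:-C, 11:-C, 12:-C, 13:+C
Rule 1 (one point beyond the 3σ limits) is satisfied at point 3.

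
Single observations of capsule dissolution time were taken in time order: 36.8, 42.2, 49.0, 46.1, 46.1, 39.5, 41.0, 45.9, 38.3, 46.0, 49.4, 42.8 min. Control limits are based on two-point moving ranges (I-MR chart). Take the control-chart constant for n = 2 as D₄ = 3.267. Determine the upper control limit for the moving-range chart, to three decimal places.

15.860

Moving ranges: 5.4, 6.8, 2.9, 0.0, 6.6, 1.5, 4.9, 7.6, 7.7, 3.4, 6.6; M̄R̄ = 53.4000 / 11 = 4.8545
UCL_MR = D₄·M̄R̄ = 3.267 × 4.8545 = 15.8598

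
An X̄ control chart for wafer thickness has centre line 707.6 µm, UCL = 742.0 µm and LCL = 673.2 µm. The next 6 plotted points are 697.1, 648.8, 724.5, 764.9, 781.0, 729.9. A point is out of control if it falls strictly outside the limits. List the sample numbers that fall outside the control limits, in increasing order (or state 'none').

Compare each point to [673.2, 742.0]: sample 2 = 648.8 < LCL; sample 4 = 764.9 > UCL; sample 5 = 781.0 > UCL.

2, 4, 5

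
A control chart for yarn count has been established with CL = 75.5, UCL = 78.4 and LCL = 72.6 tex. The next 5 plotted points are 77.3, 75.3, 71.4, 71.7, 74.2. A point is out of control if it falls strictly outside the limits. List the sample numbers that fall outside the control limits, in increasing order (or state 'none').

3, 4

Compare each point to [72.6, 78.4]: sample 3 = 71.4 < LCL; sample 4 = 71.7 < LCL.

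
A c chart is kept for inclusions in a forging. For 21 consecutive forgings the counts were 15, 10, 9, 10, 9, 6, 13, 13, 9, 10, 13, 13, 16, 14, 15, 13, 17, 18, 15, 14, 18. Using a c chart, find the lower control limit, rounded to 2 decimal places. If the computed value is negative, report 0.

2.10

c̄ = (15 + 10 + 9 + 10 + 9 + 6 + 13 + 13 + 9 + 10 + 13 + 13 + 16 + 14 + 15 + 13 + 17 + 18 + 15 + 14 + 18) / 21 = 270 / 21 = 12.8571
LCL = c̄ − 3√c̄ = 12.8571 − 3 × 3.5857 = 2.1001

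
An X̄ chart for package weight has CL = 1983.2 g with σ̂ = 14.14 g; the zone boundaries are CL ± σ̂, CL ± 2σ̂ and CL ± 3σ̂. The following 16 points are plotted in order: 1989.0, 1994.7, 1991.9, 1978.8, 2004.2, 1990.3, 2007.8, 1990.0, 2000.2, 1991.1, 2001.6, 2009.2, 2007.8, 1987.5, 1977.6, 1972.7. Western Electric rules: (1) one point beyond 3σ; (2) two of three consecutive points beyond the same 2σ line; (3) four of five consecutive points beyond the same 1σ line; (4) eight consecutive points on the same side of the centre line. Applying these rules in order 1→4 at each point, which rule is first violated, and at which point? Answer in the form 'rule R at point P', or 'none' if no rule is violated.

Zone of each point (C = within 1σ̂, B = 1σ̂–2σ̂, A = 2σ̂–3σ̂, * = beyond 3σ̂; sign = side of CL): 1:+C, 2:+C, 3:+C, 4:-C, 5:+B, 6:+C, 7:+B, 8:+C, 9:+B, 10:+C, 11:+B, 12:+B, 13:+B, 14:+C, 15:-C, 16:-C
Rule 4 (eight consecutive points on the same side of the centre line) is satisfied at point 12.

rule 4 at point 12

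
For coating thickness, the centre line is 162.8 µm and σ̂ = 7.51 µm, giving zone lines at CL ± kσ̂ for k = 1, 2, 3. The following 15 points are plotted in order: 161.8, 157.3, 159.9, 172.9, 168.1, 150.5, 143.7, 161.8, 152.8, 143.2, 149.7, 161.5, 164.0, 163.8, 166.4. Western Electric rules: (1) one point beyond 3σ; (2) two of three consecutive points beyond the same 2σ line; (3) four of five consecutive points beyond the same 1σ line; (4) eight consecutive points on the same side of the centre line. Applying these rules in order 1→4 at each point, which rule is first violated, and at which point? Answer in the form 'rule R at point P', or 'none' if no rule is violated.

rule 3 at point 10

Zone of each point (C = within 1σ̂, B = 1σ̂–2σ̂, A = 2σ̂–3σ̂, * = beyond 3σ̂; sign = side of CL): 1:-C, 2:-C, 3:-C, 4:+B, 5:+C, 6:-B, 7:-A, 8:-C, 9:-B, 10:-A, 11:-B, 12:-C, 13:+C, 14:+C, 15:+C
Rule 3 (four of five consecutive points beyond the same 1σ limit) is satisfied at point 10.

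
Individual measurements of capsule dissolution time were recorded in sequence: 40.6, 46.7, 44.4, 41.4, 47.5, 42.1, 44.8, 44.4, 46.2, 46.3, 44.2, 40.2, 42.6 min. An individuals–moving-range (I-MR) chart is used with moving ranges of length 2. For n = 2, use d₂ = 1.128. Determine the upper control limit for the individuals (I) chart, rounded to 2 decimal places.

X̄ = (40.6 + 46.7 + 44.4 + 41.4 + 47.5 + 42.1 + 44.8 + 44.4 + 46.2 + 46.3 + 44.2 + 40.2 + 42.6) / 13 = 43.9538
Moving ranges: 6.1, 2.3, 3.0, 6.1, 5.4, 2.7, 0.4, 1.8, 0.1, 2.1, 4.0, 2.4; M̄R̄ = 36.4000 / 12 = 3.0333
UCL = X̄ + 3·M̄R̄/d₂ = 43.9538 + 3 × 3.0333 / 1.128 = 52.0212

52.02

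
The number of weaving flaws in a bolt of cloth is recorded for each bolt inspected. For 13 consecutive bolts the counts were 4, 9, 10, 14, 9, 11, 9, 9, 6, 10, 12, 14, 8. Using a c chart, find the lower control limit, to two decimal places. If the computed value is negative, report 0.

c̄ = (4 + 9 + 10 + 14 + 9 + 11 + 9 + 9 + 6 + 10 + 12 + 14 + 8) / 13 = 125 / 13 = 9.6154
LCL = c̄ − 3√c̄ = 9.6154 − 3 × 3.1009 = 0.3128

0.31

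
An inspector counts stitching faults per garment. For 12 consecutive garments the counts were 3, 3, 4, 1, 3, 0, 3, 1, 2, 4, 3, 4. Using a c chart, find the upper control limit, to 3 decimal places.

7.405

c̄ = (3 + 3 + 4 + 1 + 3 + 0 + 3 + 1 + 2 + 4 + 3 + 4) / 12 = 31 / 12 = 2.5833
UCL = c̄ + 3√c̄ = 2.5833 + 3 × √2.5833 = 2.5833 + 3 × 1.6073 = 7.4052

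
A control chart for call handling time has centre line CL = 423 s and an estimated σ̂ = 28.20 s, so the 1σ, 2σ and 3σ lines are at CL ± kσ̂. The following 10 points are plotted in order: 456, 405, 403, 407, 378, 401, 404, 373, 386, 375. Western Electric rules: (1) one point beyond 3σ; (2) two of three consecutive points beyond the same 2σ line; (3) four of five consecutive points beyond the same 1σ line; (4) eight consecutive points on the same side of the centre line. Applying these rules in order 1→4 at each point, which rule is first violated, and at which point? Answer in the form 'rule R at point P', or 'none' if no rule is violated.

Zone of each point (C = within 1σ̂, B = 1σ̂–2σ̂, A = 2σ̂–3σ̂, * = beyond 3σ̂; sign = side of CL): 1:+B, 2:-C, 3:-C, 4:-C, 5:-B, 6:-C, 7:-C, 8:-B, 9:-B, 10:-B
Rule 4 (eight consecutive points on the same side of the centre line) is satisfied at point 9.

rule 4 at point 9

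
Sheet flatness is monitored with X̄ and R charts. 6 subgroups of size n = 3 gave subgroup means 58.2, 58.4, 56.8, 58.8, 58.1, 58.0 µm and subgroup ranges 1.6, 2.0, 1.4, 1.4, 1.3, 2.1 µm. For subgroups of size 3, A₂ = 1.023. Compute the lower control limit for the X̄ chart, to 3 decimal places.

56.379

X̄̄ = (58.2 + 58.4 + 56.8 + 58.8 + 58.1 + 58.0) / 6 = 348.3000 / 6 = 58.0500
R̄ = (1.6 + 2.0 + 1.4 + 1.4 + 1.3 + 2.1) / 6 = 9.8000 / 6 = 1.6333
LCL = X̄̄ − A₂·R̄ = 58.0500 − 1.023 × 1.6333 = 56.3791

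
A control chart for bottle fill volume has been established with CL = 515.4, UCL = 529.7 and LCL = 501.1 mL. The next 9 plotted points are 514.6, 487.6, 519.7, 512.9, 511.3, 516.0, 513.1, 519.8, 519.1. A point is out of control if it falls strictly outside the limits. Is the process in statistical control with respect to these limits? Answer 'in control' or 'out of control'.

out of control

Compare each point to [501.1, 529.7]: sample 2 = 487.6 < LCL.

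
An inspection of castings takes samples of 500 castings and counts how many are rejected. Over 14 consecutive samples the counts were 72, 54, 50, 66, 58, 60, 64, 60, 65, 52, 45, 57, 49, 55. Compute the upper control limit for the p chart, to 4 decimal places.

p̄ = Σdᵢ / (k·n) = 807 / (14 × 500) = 0.11529
UCL = p̄ + 3·√(p̄(1−p̄)/n) = 0.11529 + 3 × √(0.11529×0.88471/500) = 0.11529 + 3 × 0.01428 = 0.15813

0.1581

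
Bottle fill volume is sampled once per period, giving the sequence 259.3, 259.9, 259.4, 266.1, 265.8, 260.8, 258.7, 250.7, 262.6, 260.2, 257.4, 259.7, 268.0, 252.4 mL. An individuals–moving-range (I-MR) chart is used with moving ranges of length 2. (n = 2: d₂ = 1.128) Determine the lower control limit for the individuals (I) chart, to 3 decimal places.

X̄ = (259.3 + 259.9 + 259.4 + 266.1 + 265.8 + 260.8 + 258.7 + 250.7 + 262.6 + 260.2 + 257.4 + 259.7 + 268.0 + 252.4) / 14 = 260.0714
Moving ranges: 0.6, 0.5, 6.7, 0.3, 5.0, 2.1, 8.0, 11.9, 2.4, 2.8, 2.3, 8.3, 15.6; M̄R̄ = 66.5000 / 13 = 5.1154
LCL = X̄ − 3·M̄R̄/d₂ = 260.0714 − 3 × 5.1154 / 1.128 = 246.4667

246.467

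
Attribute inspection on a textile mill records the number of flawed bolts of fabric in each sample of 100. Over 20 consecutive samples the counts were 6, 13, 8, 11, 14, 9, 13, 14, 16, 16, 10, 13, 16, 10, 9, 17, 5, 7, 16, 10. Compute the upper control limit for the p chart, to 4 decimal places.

p̄ = Σdᵢ / (k·n) = 233 / (20 × 100) = 0.11650
UCL = p̄ + 3·√(p̄(1−p̄)/n) = 0.11650 + 3 × √(0.11650×0.88350/100) = 0.11650 + 3 × 0.03208 = 0.21275

0.2127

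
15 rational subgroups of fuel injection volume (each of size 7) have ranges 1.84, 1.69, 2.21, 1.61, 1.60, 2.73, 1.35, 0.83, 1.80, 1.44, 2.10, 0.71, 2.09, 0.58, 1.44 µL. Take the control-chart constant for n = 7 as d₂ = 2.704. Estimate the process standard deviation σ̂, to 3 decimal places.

R̄ = (1.84 + 1.69 + 2.21 + 1.61 + 1.60 + 2.73 + 1.35 + 0.83 + 1.80 + 1.44 + 2.10 + 0.71 + 2.09 + 0.58 + 1.44) / 15 = 1.6013
σ̂ = R̄ / d₂ = 1.6013 / 2.704 = 0.5922

0.592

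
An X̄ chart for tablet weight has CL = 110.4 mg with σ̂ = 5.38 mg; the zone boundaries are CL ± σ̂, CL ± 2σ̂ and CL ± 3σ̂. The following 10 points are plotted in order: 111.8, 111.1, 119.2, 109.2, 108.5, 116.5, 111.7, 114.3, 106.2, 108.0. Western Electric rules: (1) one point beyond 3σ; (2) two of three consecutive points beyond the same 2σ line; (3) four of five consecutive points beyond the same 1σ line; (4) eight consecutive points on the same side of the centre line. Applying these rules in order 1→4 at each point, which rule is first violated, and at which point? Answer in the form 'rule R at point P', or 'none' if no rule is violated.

Zone of each point (C = within 1σ̂, B = 1σ̂–2σ̂, A = 2σ̂–3σ̂, * = beyond 3σ̂; sign = side of CL): 1:+C, 2:+C, 3:+B, 4:-C, 5:-C, 6:+B, 7:+C, 8:+C, 9:-C, 10:-C
No rule fires across all 10 points.

none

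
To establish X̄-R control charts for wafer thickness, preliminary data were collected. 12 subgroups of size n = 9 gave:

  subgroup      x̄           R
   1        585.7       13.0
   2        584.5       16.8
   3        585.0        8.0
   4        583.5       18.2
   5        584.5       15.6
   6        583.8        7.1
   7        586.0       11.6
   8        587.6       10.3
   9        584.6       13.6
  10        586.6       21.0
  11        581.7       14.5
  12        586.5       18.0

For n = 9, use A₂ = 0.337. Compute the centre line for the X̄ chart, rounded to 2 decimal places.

X̄̄ = (585.7 + 584.5 + 585.0 + 583.5 + 584.5 + 583.8 + 586.0 + 587.6 + 584.6 + 586.6 + 581.7 + 586.5) / 12 = 7020.0000 / 12 = 585.0000
CL = X̄̄ = 585.0000

585.00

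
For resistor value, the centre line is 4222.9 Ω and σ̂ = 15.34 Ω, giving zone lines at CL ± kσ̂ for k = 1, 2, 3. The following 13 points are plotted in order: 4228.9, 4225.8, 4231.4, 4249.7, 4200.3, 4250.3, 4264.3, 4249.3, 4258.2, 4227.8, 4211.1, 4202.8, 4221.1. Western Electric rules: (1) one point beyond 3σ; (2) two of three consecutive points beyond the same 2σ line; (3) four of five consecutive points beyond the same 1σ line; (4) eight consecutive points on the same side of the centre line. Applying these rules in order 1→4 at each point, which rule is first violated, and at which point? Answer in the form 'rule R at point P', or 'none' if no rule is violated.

Zone of each point (C = within 1σ̂, B = 1σ̂–2σ̂, A = 2σ̂–3σ̂, * = beyond 3σ̂; sign = side of CL): 1:+C, 2:+C, 3:+C, 4:+B, 5:-B, 6:+B, 7:+A, 8:+B, 9:+A, 10:+C, 11:-C, 12:-B, 13:-C
Rule 3 (four of five consecutive points beyond the same 1σ limit) is satisfied at point 8.

rule 3 at point 8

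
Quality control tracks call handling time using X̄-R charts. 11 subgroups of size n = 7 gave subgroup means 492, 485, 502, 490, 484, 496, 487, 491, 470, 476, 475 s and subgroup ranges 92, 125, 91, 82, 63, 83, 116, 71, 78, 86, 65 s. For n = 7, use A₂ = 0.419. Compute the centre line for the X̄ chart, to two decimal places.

486.18

X̄̄ = (492 + 485 + 502 + 490 + 484 + 496 + 487 + 491 + 470 + 476 + 475) / 11 = 5348.0000 / 11 = 486.1818
CL = X̄̄ = 486.1818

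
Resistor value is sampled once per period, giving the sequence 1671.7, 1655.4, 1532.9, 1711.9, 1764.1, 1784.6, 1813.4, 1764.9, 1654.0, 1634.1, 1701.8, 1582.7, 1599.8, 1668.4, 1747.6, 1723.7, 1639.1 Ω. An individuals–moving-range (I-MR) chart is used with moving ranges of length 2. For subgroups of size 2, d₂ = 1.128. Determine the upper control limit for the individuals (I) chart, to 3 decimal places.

1861.297

X̄ = (1671.7 + 1655.4 + 1532.9 + 1711.9 + 1764.1 + 1784.6 + 1813.4 + 1764.9 + 1654.0 + 1634.1 + 1701.8 + 1582.7 + 1599.8 + 1668.4 + 1747.6 + 1723.7 + 1639.1) / 17 = 1685.3000
Moving ranges: 16.3, 122.5, 179.0, 52.2, 20.5, 28.8, 48.5, 110.9, 19.9, 67.7, 119.1, 17.1, 68.6, 79.2, 23.9, 84.6; M̄R̄ = 1058.8000 / 16 = 66.1750
UCL = X̄ + 3·M̄R̄/d₂ = 1685.3000 + 3 × 66.1750 / 1.128 = 1861.2973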